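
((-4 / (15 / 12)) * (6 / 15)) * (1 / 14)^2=-8 / 1225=-0.01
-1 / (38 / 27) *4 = -54 / 19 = -2.84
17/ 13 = 1.31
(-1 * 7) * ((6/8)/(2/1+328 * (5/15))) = -63/1336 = -0.05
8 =8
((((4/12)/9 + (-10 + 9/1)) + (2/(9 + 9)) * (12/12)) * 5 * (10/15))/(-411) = 230/33291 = 0.01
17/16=1.06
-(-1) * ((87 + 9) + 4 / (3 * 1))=292 / 3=97.33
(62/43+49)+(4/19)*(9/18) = 41297/817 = 50.55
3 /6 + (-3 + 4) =3 /2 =1.50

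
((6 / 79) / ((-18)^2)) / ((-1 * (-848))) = 1 / 3617568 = 0.00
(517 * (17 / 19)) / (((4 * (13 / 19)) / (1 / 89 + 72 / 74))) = 28485149 / 171236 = 166.35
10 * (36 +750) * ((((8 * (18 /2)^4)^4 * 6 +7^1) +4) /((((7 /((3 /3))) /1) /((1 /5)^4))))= 71588603581442311439244 /875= 81815546950219784501.99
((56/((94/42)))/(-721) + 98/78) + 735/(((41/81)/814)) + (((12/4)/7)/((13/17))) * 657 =64066383660730/54185313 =1182356.99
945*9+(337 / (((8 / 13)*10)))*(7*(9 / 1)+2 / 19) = 18180419 / 1520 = 11960.80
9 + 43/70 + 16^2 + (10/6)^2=268.39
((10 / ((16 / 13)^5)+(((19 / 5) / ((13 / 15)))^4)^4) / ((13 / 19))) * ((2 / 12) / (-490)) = -123686189312978025685478897662608707 / 13333809228929372532517109760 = -9276133.11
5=5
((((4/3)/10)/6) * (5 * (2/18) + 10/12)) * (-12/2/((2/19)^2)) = -1805/108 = -16.71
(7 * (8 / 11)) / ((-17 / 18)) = -5.39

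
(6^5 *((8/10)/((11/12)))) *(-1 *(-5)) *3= 1119744/11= 101794.91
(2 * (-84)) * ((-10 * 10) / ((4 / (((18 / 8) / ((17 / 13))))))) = 122850 / 17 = 7226.47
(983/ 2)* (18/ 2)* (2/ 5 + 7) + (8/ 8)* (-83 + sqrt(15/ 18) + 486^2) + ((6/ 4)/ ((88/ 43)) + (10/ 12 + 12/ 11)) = sqrt(30)/ 6 + 709762831/ 2640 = 268850.47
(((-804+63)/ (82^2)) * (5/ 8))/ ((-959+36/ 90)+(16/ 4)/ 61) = 19825/ 275899168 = 0.00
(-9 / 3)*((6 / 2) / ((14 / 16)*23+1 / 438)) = -15768 / 35263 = -0.45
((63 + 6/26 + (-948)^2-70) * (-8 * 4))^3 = -52254079571999095722606592/2197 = -23784287470186206519165.49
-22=-22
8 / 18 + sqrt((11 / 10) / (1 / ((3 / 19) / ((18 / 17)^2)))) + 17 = 17 * sqrt(6270) / 3420 + 157 / 9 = 17.84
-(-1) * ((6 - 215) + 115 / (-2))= -266.50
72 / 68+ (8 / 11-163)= -30147 / 187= -161.21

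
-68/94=-34/47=-0.72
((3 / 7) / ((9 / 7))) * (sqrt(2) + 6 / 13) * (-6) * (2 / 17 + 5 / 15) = -46 * sqrt(2) / 51 - 92 / 221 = -1.69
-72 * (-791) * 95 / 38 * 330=46985400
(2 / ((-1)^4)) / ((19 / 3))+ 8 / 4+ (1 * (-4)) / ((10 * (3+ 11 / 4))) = 4908 / 2185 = 2.25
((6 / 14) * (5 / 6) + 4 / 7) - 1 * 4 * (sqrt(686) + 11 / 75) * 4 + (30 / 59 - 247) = -112 * sqrt(14) - 15358001 / 61950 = -666.98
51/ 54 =17/ 18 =0.94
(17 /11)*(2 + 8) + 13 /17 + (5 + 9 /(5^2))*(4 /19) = 1540907 /88825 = 17.35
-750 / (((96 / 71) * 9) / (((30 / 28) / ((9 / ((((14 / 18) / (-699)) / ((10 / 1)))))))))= 8875 / 10870848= 0.00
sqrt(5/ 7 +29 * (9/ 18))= sqrt(2982)/ 14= 3.90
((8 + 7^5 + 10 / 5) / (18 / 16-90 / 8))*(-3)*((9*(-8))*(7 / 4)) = -1883504 / 3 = -627834.67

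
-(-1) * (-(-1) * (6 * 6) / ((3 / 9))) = 108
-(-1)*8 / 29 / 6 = 4 / 87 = 0.05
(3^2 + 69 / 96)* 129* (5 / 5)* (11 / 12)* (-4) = -147103 / 32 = -4596.97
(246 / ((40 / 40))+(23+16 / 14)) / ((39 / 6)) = 3782 / 91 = 41.56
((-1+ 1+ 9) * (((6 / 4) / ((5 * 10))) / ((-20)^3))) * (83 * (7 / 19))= -15687 / 15200000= -0.00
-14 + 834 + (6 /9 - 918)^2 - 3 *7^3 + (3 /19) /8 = 841291.46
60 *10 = 600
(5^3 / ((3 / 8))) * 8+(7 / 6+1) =16013 / 6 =2668.83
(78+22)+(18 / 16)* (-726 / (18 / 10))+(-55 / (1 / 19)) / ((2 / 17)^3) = -5136915 / 8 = -642114.38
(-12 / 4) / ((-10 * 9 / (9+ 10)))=19 / 30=0.63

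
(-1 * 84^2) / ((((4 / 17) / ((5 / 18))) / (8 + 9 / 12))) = -145775 / 2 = -72887.50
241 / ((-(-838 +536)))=241 / 302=0.80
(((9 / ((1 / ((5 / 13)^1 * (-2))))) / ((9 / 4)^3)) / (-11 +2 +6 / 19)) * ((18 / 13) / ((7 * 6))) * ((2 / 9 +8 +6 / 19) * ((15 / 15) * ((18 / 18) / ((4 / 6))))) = 93440 / 3162159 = 0.03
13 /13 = 1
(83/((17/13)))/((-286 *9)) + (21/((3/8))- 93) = -124625/3366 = -37.02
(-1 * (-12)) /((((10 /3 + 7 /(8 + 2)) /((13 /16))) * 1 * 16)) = 585 /3872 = 0.15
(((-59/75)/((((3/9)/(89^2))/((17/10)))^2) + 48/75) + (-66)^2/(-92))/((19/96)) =-1771618591794696/273125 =-6486475393.30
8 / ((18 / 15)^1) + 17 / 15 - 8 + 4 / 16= 1 / 20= 0.05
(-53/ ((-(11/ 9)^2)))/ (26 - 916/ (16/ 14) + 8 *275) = 8586/ 344729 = 0.02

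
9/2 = 4.50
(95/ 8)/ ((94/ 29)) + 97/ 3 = 81209/ 2256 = 36.00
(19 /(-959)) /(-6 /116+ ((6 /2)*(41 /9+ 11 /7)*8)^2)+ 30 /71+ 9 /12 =25231670193825 /21518918722732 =1.17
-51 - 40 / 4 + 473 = 412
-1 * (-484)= 484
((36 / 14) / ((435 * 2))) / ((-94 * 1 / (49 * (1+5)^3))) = -2268 / 6815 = -0.33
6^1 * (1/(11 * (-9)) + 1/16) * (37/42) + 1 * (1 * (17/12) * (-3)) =-44053/11088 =-3.97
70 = 70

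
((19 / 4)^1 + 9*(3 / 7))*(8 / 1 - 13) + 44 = 27 / 28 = 0.96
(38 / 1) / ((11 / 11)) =38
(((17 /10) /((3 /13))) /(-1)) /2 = -221 /60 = -3.68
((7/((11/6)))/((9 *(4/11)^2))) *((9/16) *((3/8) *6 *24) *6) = 18711/32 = 584.72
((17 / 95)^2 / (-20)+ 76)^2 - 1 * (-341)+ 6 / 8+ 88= 202176957517021 / 32580250000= 6205.51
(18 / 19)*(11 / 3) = 66 / 19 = 3.47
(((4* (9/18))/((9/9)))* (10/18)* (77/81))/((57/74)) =56980/41553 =1.37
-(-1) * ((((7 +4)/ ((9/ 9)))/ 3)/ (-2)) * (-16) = 88/ 3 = 29.33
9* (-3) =-27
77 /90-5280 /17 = -473891 /1530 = -309.73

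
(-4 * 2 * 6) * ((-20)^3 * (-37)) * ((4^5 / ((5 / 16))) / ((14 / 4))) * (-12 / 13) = 12278709731.87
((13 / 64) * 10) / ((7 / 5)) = 325 / 224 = 1.45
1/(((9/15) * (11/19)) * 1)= 95/33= 2.88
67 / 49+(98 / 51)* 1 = 8219 / 2499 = 3.29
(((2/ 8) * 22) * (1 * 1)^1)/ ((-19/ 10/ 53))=-2915/ 19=-153.42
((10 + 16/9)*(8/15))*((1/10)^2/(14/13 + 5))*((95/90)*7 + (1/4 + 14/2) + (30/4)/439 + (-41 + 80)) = 584257531/1053435375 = 0.55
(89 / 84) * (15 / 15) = 89 / 84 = 1.06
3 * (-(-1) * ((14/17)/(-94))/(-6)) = 7/1598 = 0.00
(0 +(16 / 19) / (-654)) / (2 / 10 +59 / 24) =-320 / 660649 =-0.00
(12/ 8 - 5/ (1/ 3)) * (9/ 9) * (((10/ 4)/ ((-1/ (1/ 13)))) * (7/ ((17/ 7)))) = 6615/ 884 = 7.48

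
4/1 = 4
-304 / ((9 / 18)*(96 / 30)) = -190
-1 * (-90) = 90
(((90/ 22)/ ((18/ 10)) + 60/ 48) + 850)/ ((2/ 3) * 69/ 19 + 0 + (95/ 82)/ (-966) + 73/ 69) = 4710110545/ 19192151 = 245.42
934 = 934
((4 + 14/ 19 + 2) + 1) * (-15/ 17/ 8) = -2205/ 2584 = -0.85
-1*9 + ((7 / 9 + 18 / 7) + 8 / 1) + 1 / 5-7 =-1402 / 315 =-4.45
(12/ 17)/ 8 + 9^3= 24789/ 34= 729.09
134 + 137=271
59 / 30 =1.97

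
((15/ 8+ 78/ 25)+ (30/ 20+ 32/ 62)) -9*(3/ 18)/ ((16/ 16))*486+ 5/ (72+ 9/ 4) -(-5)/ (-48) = -2659076239/ 3682800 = -722.03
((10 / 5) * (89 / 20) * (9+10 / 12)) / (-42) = -5251 / 2520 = -2.08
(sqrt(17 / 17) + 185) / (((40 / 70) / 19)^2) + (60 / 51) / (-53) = 1482214217 / 7208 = 205634.60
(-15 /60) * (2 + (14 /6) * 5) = -3.42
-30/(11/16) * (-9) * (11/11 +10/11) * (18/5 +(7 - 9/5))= 72576/11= 6597.82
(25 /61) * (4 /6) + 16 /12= 98 /61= 1.61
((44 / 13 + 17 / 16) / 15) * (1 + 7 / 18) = 4625 / 11232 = 0.41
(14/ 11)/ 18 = 0.07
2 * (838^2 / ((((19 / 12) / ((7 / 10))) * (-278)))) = -29494248 / 13205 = -2233.57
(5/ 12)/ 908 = 0.00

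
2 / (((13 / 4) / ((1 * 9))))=72 / 13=5.54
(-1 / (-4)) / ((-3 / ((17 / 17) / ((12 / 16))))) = -1 / 9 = -0.11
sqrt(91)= 9.54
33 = 33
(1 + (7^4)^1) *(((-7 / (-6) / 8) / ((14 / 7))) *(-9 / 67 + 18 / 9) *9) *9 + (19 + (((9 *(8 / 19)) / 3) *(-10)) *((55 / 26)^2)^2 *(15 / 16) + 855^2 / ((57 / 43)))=42010013623289 / 72716306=577724.80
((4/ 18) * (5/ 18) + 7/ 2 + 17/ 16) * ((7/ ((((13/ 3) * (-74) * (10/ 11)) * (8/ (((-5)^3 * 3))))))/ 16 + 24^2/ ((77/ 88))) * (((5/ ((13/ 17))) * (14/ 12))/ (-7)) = -1647138065905/ 496484352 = -3317.60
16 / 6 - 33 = -91 / 3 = -30.33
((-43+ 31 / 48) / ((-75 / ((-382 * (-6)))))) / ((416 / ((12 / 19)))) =20437 / 10400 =1.97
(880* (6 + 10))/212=3520/53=66.42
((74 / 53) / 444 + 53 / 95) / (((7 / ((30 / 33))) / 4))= 67796 / 232617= 0.29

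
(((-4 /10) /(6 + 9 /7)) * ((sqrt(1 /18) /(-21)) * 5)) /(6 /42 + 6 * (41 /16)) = 56 * sqrt(2) /398871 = 0.00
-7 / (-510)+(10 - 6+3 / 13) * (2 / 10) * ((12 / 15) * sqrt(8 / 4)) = 7 / 510+44 * sqrt(2) / 65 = 0.97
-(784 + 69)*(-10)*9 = 76770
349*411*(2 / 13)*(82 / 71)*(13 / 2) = 165661.94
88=88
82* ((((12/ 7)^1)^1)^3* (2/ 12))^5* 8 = 1299769309790208/ 4747561509943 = 273.78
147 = 147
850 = 850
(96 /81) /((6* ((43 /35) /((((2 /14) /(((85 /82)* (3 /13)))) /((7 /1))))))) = 17056 /1243431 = 0.01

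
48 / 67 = 0.72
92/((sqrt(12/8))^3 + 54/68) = -6256/235 + 53176 * sqrt(6)/2115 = 34.96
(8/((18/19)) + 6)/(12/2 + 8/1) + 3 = 254/63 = 4.03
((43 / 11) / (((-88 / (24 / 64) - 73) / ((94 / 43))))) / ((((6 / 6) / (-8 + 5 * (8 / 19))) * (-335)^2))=31584 / 21648988075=0.00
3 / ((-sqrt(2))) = -3 *sqrt(2) / 2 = -2.12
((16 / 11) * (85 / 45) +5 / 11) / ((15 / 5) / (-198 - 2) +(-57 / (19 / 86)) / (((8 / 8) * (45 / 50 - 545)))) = 344959400 / 49468023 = 6.97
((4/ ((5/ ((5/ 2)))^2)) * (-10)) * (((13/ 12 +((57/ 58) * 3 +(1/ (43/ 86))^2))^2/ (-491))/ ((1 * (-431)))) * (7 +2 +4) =-507781625/ 12814074792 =-0.04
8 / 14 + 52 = 368 / 7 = 52.57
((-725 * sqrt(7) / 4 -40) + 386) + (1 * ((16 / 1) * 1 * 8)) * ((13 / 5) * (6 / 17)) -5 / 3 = 117757 / 255 -725 * sqrt(7) / 4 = -17.75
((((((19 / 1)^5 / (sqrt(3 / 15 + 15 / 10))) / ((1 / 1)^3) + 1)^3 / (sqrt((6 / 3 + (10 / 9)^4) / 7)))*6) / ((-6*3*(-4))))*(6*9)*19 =2547641962104284997*sqrt(161854) / 786148 + 2102737904909707431204189*sqrt(6878795) / 6682258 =825313166237982783854.08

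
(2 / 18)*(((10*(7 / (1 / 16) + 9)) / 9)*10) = 12100 / 81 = 149.38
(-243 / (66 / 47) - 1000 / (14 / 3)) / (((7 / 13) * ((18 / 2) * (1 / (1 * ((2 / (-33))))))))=258479 / 53361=4.84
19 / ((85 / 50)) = 11.18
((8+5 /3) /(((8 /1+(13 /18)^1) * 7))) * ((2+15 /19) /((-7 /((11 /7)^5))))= -1485212322 /2456628769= -0.60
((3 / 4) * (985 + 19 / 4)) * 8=5938.50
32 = 32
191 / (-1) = -191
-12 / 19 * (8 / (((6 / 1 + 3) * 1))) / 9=-32 / 513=-0.06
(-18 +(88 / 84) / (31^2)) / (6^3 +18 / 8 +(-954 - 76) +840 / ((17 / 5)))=24700048 / 774930219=0.03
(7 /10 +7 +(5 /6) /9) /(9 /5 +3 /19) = 9994 /2511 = 3.98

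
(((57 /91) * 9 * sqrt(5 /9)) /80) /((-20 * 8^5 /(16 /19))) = -9 * sqrt(5) /298188800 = -0.00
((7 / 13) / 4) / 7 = 1 / 52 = 0.02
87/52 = 1.67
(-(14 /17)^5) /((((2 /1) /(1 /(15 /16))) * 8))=-537824 /21297855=-0.03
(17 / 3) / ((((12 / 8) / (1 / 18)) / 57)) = 323 / 27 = 11.96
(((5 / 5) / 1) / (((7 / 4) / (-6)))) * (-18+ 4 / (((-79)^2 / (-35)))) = 2699472 / 43687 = 61.79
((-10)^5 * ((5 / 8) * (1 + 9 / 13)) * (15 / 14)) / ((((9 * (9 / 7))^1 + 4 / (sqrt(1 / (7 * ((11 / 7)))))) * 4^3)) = 208828125 / 429104 -18046875 * sqrt(11) / 107276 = -71.29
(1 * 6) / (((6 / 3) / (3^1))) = 9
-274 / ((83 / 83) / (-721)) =197554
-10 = -10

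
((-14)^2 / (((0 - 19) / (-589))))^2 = 36917776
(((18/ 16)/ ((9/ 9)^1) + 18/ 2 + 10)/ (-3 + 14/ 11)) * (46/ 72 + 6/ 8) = -44275/ 2736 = -16.18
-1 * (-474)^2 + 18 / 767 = -172326474 / 767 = -224675.98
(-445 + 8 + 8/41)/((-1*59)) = 17909/2419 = 7.40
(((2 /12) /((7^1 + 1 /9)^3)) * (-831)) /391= -201933 /204996608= -0.00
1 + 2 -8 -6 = -11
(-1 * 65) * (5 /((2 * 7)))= -325 /14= -23.21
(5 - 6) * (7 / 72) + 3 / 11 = 139 / 792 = 0.18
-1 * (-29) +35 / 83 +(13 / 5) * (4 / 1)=16526 / 415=39.82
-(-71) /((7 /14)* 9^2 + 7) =142 /95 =1.49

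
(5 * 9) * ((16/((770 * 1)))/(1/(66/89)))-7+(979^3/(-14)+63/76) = -3173377324653/47348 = -67022415.41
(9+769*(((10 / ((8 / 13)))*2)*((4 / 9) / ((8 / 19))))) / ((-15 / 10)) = -950039 / 54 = -17593.31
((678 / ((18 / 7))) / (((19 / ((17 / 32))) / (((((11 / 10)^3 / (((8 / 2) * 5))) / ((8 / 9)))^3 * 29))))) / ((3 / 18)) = 670324507105140657 / 1245184000000000000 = 0.54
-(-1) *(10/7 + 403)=2831/7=404.43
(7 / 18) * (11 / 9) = 77 / 162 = 0.48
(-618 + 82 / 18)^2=30481441 / 81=376314.09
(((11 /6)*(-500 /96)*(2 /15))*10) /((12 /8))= -8.49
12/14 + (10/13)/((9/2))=842/819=1.03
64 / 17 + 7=183 / 17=10.76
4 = 4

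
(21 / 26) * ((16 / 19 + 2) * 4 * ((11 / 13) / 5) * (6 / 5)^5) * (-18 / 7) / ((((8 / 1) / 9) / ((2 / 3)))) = -374134464 / 50171875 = -7.46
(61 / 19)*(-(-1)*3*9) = 1647 / 19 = 86.68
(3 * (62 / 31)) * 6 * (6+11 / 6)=282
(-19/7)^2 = 361/49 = 7.37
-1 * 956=-956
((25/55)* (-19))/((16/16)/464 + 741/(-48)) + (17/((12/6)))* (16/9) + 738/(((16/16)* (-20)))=-75262151/3545190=-21.23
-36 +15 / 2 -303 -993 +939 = -771 / 2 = -385.50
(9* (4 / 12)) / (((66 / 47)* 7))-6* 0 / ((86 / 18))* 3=47 / 154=0.31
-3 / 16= -0.19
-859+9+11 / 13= -11039 / 13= -849.15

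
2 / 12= 1 / 6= 0.17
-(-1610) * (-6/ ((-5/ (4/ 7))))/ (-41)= -1104/ 41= -26.93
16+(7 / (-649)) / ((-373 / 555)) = 3877117 / 242077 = 16.02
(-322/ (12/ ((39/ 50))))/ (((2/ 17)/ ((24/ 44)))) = -97.04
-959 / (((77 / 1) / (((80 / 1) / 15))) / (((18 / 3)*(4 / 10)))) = -8768 / 55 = -159.42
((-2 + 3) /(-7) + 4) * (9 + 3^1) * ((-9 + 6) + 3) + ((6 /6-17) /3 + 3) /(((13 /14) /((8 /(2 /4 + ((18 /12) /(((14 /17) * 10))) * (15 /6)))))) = -87808 /4173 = -21.04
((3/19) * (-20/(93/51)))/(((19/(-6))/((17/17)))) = 6120/11191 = 0.55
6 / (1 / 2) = 12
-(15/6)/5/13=-1/26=-0.04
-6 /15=-2 /5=-0.40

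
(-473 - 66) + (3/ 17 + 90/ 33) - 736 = -237882/ 187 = -1272.10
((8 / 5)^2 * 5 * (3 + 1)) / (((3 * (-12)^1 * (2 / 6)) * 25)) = -64 / 375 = -0.17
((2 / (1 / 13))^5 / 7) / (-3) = -11881376 / 21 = -565779.81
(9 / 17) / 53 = 0.01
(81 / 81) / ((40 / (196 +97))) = 293 / 40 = 7.32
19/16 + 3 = 67/16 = 4.19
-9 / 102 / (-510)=1 / 5780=0.00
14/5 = 2.80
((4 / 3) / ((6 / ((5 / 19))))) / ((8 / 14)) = 35 / 342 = 0.10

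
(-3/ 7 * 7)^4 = 81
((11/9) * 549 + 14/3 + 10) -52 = 633.67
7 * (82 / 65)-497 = -488.17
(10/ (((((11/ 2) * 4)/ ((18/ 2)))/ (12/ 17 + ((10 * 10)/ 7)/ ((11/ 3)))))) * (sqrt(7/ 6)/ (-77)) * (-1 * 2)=90360 * sqrt(42)/ 1108723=0.53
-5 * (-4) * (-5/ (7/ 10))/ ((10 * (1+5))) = -50/ 21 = -2.38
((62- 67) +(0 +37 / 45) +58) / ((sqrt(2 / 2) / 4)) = 9688 / 45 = 215.29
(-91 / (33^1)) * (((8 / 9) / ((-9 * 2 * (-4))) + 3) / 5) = -22204 / 13365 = -1.66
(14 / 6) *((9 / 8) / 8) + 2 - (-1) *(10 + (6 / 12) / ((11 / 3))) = 8775 / 704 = 12.46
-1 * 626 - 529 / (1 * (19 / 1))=-12423 / 19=-653.84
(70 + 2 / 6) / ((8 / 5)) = 1055 / 24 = 43.96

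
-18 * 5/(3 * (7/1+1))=-15/4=-3.75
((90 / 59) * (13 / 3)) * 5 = 1950 / 59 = 33.05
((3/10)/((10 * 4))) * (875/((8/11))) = 1155/128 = 9.02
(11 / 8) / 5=11 / 40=0.28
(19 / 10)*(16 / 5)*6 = 912 / 25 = 36.48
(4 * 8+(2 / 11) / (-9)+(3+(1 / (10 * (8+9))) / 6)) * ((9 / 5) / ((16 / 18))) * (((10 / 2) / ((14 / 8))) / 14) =10597077 / 733040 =14.46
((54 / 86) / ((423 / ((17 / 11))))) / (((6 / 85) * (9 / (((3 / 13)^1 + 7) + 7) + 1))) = 267325 / 13427524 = 0.02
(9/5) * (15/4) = 27/4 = 6.75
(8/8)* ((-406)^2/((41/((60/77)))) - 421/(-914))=1291562191/412214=3133.23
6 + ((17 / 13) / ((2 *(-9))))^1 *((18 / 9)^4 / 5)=5.77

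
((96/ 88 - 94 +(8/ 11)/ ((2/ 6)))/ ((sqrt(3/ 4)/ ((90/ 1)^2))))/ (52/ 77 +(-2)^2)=-104790*sqrt(3)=-181501.60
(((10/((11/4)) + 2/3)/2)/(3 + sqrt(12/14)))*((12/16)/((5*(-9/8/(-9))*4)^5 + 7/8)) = 3976/658977 - 568*sqrt(42)/1976931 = 0.00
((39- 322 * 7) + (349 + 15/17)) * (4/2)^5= -59683.76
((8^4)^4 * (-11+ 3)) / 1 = -2251799813685248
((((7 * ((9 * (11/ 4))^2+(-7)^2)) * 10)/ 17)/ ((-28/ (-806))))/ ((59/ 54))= 575876925/ 8024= 71769.31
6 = 6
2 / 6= 1 / 3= 0.33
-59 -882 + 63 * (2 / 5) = -4579 / 5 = -915.80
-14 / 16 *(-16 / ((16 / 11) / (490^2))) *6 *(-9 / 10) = -24958395 / 2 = -12479197.50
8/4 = 2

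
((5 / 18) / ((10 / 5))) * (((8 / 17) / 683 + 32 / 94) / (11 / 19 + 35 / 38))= 465380 / 14734359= 0.03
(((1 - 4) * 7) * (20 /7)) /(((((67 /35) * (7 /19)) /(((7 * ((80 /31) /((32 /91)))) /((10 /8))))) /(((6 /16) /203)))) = -389025 /60233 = -6.46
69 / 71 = 0.97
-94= -94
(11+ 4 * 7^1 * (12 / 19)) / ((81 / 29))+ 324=514441 / 1539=334.27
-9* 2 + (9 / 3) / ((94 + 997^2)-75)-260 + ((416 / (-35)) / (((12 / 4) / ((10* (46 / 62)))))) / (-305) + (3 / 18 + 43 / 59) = -153604767238483 / 554513549660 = -277.01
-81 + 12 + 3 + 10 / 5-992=-1056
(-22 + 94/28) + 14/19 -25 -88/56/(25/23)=-294939/6650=-44.35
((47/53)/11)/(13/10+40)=470/240779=0.00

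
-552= -552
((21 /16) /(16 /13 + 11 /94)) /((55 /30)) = 4277 /8052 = 0.53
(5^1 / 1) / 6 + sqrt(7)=5 / 6 + sqrt(7)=3.48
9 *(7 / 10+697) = 62793 / 10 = 6279.30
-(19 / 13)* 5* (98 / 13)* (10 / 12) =-23275 / 507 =-45.91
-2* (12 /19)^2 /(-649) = 288 /234289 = 0.00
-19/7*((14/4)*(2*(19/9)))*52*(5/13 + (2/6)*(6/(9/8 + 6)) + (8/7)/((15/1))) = -1461556/945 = -1546.62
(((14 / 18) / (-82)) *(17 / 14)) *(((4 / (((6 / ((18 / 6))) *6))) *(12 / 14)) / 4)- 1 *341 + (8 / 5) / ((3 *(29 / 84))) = -1017105209 / 2996280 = -339.46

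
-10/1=-10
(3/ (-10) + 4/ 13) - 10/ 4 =-162/ 65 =-2.49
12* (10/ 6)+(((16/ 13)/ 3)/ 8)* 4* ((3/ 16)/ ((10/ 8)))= 20.03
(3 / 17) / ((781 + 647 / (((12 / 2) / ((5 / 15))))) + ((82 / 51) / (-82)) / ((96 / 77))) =0.00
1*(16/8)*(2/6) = 2/3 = 0.67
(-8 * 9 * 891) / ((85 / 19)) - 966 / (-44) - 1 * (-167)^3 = 4643145.10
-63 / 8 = -7.88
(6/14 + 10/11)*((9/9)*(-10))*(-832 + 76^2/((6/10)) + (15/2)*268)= -33386420/231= -144529.96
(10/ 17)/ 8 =5/ 68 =0.07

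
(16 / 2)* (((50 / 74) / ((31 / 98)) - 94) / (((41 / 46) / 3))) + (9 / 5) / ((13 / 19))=-7553166063 / 3056755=-2470.98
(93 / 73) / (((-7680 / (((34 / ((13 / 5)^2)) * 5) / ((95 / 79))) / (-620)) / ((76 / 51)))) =1897975 / 592176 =3.21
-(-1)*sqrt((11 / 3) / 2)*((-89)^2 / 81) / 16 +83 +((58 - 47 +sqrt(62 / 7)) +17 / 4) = sqrt(434) / 7 +7921*sqrt(66) / 7776 +393 / 4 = 109.50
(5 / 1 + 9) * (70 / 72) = 245 / 18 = 13.61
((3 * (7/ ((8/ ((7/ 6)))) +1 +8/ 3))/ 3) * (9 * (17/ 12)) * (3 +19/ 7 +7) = 340425/ 448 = 759.88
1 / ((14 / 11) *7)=11 / 98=0.11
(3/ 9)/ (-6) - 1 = -19/ 18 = -1.06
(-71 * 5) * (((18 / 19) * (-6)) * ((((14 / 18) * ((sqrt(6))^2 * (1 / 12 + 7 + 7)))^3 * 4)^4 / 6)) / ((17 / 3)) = 2667136781264878667684337916828897469155 / 27029552676552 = 98674839838493010364071690.00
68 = 68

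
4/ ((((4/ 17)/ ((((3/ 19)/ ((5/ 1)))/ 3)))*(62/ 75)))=255/ 1178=0.22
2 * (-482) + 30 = -934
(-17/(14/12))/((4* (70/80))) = -204/49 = -4.16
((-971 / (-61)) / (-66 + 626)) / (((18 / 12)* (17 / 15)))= 0.02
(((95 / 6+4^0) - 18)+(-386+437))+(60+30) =839 / 6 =139.83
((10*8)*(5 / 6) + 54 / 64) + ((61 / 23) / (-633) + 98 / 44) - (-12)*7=262616173 / 1708256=153.73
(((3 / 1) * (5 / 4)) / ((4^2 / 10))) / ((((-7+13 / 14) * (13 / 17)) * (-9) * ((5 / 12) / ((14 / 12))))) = 49 / 312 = 0.16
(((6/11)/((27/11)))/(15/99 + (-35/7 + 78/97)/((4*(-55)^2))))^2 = 376360000/174160809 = 2.16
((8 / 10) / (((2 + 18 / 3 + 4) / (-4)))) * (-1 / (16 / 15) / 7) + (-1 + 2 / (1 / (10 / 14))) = 13 / 28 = 0.46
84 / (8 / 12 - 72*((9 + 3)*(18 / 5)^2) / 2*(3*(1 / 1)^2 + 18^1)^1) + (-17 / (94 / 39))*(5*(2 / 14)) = -14617798305 / 2901100286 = -5.04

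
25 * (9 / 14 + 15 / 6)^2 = 12100 / 49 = 246.94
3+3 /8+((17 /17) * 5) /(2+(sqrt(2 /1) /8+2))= 18917 /4088-20 * sqrt(2) /511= 4.57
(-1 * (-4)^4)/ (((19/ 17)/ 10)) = -43520/ 19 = -2290.53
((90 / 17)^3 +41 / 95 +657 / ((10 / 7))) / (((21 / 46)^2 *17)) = 601172230702 / 3499112295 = 171.81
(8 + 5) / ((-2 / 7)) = -91 / 2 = -45.50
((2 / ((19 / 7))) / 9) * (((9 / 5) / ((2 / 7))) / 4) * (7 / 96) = 343 / 36480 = 0.01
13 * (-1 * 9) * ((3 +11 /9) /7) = -494 /7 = -70.57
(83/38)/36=83/1368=0.06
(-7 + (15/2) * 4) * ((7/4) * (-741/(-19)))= 6279/4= 1569.75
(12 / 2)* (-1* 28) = -168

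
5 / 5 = 1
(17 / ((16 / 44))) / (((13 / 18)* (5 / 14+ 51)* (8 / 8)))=11781 / 9347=1.26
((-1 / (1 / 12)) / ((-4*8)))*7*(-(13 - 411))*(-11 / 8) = -45969 / 32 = -1436.53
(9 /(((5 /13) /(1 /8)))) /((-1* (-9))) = 13 /40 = 0.32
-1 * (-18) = 18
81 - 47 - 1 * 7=27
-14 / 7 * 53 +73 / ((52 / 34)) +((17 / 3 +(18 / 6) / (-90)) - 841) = -174259 / 195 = -893.64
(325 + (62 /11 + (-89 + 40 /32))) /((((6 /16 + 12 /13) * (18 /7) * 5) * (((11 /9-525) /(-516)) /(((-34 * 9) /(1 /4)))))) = -17548.59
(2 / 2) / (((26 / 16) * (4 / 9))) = 18 / 13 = 1.38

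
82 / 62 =41 / 31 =1.32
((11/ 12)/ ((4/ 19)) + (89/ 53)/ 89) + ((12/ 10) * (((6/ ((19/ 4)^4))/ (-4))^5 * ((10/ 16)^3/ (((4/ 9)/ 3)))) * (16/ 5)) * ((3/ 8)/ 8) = 418188454715192484190097626885/ 95628892475996917643896648944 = 4.37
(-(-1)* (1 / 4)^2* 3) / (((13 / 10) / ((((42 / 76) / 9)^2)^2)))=12005 / 5855061888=0.00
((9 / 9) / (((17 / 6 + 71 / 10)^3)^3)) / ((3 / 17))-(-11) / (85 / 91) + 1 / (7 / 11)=287479114613561753053133 / 21537405328374013852655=13.35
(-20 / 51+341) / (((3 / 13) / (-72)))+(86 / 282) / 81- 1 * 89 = -20650275106 / 194157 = -106358.64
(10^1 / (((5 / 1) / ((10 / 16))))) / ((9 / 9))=5 / 4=1.25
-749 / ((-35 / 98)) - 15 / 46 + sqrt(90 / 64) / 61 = 3 * sqrt(10) / 488 + 482281 / 230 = 2096.89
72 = 72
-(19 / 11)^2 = -361 / 121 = -2.98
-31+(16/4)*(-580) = -2351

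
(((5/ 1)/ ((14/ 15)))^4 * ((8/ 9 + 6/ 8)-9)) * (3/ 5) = -558984375/ 153664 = -3637.71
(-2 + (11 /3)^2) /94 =103 /846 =0.12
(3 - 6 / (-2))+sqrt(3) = sqrt(3)+6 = 7.73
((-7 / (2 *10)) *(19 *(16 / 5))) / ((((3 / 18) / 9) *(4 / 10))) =-14364 / 5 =-2872.80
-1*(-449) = 449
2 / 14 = 1 / 7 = 0.14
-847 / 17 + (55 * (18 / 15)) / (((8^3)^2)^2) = -29102698397135 / 584115552256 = -49.82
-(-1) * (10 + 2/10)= 51/5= 10.20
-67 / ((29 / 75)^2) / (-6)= 125625 / 1682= 74.69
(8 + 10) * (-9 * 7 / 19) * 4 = -4536 / 19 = -238.74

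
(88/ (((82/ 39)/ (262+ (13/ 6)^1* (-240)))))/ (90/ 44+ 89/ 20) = -97400160/ 58589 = -1662.43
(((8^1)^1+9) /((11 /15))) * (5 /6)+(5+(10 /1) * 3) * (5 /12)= 33.90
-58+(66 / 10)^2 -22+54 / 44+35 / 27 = -503659 / 14850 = -33.92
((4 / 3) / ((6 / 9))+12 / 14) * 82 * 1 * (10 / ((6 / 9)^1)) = 24600 / 7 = 3514.29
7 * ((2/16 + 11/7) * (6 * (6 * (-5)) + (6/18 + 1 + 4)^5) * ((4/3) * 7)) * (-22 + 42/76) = -7165736725/729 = -9829542.83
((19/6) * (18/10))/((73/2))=57/365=0.16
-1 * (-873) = 873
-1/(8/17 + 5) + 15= 1378/93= 14.82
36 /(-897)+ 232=69356 /299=231.96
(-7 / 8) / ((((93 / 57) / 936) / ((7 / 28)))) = -15561 / 124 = -125.49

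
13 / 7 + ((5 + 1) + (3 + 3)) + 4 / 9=901 / 63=14.30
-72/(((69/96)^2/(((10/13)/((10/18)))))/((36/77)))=-47775744/529529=-90.22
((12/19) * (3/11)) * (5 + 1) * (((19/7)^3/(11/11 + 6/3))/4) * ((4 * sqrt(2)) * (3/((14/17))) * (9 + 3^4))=3194.13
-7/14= -1/2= -0.50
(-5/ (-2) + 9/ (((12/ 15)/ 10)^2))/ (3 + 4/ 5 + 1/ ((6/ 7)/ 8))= 84525/ 788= 107.27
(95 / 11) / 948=95 / 10428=0.01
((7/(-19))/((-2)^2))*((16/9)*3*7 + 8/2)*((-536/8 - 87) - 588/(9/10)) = 525574/171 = 3073.53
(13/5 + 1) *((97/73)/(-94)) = -873/17155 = -0.05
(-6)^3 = -216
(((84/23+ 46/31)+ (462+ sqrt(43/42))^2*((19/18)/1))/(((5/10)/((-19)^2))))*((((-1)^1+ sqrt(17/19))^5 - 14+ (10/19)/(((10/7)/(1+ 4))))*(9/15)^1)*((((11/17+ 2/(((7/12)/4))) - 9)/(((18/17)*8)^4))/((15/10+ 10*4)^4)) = -358787378819308022155/401024101591126315008 - 617440464355*sqrt(1806)/6695787443917824+ 22946063327*sqrt(583338)/8369734304897280+ 253340053691511393893*sqrt(323)/9524322412789249981440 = -0.42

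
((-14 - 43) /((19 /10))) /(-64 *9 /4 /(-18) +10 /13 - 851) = 390 /10949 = 0.04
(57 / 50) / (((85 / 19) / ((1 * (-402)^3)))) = -35178443532 / 2125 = -16554561.66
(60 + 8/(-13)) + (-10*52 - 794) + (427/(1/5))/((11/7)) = 14875/143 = 104.02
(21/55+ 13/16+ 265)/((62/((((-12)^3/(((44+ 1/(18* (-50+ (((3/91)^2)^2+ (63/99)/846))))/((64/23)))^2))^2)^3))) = 1928428186912202863200758861004958648355341882851530428357772651121687986555291345740031399763419341762156415873974419782010364636310964762065086903536661741777154970910455559004113043374373000856993792/4121058733904334348053721361432120986205583627897126821670305139415537271994586201019089392380677939767073719807290380921992171106302734260465747911243212918591350155022449210106807287713602444505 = 467944.84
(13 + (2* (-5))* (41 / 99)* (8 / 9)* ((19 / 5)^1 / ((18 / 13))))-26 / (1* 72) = 81341 / 32076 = 2.54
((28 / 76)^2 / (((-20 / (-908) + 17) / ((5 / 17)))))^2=63123025 / 11475996365376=0.00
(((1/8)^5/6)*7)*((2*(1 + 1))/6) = 7/294912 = 0.00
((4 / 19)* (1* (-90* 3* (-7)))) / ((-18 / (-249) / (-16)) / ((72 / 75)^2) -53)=-963809280 / 128392291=-7.51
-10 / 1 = -10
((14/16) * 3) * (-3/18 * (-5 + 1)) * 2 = 7/2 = 3.50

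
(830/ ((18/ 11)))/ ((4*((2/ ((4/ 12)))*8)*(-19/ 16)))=-4565/ 2052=-2.22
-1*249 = -249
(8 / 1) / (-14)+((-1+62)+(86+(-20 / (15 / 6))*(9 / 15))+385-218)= 10802 / 35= 308.63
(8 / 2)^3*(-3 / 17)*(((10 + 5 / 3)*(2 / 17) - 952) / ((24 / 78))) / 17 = 10084256 / 4913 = 2052.57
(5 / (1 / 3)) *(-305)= -4575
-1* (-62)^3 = 238328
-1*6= -6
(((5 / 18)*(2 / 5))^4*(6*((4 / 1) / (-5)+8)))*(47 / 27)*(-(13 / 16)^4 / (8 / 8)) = -1342367 / 268738560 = -0.00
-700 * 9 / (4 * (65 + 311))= -1575 / 376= -4.19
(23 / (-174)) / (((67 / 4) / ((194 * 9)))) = -26772 / 1943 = -13.78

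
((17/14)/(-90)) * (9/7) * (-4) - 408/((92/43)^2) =-23085269/259210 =-89.06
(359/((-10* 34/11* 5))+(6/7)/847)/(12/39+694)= -304244473/90975761800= -0.00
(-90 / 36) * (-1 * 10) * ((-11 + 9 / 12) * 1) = -1025 / 4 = -256.25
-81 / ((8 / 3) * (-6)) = 81 / 16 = 5.06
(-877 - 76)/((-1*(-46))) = -953/46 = -20.72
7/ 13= 0.54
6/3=2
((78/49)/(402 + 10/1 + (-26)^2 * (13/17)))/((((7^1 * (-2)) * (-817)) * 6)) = 221/8850815904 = 0.00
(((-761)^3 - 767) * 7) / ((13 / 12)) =-37019795232 / 13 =-2847676556.31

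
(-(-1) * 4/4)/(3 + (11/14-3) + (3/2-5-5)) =-7/54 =-0.13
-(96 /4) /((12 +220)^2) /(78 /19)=-19 /174928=-0.00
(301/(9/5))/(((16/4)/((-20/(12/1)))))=-7525/108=-69.68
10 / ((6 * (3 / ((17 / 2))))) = 85 / 18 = 4.72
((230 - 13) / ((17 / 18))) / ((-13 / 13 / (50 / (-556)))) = 48825 / 2363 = 20.66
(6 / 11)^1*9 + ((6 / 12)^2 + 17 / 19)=5061 / 836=6.05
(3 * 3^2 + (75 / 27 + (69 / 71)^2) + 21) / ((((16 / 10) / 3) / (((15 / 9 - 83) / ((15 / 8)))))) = -572566984 / 136107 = -4206.74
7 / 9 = 0.78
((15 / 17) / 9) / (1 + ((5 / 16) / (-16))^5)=5497558138880 / 56075092857201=0.10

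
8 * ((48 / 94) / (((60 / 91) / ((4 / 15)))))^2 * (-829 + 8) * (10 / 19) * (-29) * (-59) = -11911759268864 / 47217375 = -252274.92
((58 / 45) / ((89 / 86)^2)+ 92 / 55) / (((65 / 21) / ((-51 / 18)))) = -670995542 / 254858175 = -2.63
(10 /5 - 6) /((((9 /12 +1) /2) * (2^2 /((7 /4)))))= -2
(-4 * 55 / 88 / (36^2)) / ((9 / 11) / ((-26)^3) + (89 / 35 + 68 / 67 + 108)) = -283358075 / 16387031106972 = -0.00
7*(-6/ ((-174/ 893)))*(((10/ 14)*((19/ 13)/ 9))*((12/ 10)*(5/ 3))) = 169670/ 3393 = 50.01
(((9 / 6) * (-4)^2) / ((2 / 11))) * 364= 48048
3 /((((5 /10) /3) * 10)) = 9 /5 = 1.80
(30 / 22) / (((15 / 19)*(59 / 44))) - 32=-1812 / 59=-30.71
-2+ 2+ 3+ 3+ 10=16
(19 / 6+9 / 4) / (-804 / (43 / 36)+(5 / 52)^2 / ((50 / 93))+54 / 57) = -14359592 / 1781875269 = -0.01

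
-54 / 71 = -0.76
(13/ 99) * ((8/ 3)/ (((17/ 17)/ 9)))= 104/ 33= 3.15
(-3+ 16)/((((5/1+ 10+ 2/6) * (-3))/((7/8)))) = -91/368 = -0.25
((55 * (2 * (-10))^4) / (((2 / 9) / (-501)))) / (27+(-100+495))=-9919800000 / 211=-47013270.14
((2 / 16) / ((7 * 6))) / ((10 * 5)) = 1 / 16800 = 0.00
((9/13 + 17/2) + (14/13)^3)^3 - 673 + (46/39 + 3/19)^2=467.10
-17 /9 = -1.89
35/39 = 0.90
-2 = -2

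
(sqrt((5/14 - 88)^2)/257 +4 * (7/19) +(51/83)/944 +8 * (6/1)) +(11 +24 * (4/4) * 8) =677077377975/2678149712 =252.82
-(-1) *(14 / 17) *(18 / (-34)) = -126 / 289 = -0.44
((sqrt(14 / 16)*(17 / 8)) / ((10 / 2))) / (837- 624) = 17*sqrt(14) / 34080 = 0.00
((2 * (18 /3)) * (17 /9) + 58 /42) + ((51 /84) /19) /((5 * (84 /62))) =895709 /37240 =24.05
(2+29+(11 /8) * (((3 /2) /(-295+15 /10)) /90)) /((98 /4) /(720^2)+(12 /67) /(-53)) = -66995303986080 /7201081787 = -9303.51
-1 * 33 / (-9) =11 / 3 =3.67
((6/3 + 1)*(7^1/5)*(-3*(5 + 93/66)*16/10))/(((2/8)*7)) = -20304/275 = -73.83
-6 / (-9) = 0.67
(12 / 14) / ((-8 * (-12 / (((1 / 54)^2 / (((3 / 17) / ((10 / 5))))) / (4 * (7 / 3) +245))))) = 17 / 124594848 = 0.00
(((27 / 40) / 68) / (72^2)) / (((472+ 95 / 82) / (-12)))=-41 / 844266240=-0.00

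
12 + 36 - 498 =-450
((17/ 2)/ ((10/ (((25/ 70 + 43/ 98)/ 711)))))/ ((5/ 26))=2873/ 580650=0.00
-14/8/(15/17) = -119/60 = -1.98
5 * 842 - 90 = 4120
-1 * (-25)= 25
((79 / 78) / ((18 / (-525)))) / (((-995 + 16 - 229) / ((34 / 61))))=235025 / 17242992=0.01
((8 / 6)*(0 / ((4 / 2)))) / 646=0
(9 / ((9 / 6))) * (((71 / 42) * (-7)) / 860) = -71 / 860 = -0.08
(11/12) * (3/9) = 11/36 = 0.31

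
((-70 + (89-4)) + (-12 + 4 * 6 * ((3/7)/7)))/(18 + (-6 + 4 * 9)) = 73/784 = 0.09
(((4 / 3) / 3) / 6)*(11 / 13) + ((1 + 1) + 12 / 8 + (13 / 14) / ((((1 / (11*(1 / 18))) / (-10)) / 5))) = -60959 / 2457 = -24.81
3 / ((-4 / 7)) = -21 / 4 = -5.25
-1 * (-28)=28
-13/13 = -1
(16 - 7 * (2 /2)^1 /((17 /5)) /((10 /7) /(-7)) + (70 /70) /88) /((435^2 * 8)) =2603 /150976320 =0.00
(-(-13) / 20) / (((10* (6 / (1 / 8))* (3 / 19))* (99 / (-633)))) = -52117 / 950400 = -0.05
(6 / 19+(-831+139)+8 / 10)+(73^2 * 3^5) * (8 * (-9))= -8857503114 / 95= -93236874.88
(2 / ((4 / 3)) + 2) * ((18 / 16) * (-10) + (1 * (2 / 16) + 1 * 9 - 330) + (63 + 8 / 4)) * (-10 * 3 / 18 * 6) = 74795 / 8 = 9349.38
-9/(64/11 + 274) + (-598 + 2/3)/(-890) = 97249/152190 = 0.64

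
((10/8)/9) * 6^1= 5/6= 0.83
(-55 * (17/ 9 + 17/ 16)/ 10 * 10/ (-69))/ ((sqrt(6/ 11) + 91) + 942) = 0.00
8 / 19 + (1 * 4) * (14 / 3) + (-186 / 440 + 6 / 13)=3118007 / 163020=19.13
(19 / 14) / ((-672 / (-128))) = 38 / 147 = 0.26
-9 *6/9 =-6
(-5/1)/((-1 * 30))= 1/6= 0.17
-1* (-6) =6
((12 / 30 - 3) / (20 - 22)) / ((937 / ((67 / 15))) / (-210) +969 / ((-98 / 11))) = -42679 / 3603560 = -0.01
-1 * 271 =-271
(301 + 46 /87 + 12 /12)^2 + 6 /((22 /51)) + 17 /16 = 121942606715 /1332144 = 91538.61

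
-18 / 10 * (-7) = 12.60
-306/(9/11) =-374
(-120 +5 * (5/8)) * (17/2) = -15895/16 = -993.44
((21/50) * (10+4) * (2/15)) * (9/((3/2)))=4.70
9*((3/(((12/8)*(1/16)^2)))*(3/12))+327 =1479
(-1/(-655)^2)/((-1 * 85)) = 0.00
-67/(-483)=67/483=0.14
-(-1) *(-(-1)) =1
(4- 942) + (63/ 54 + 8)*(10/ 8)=-22237/ 24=-926.54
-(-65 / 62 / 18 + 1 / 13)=-271 / 14508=-0.02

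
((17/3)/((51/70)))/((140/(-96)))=-16/3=-5.33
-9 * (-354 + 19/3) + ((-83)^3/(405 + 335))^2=328653813769/547600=600171.32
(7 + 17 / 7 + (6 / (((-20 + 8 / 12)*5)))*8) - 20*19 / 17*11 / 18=-734252 / 155295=-4.73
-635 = -635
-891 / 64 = -13.92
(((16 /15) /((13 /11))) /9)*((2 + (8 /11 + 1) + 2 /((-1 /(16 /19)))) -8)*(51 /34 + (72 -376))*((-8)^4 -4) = 547946080 /741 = 739468.39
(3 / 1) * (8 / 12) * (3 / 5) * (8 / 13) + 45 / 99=853 / 715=1.19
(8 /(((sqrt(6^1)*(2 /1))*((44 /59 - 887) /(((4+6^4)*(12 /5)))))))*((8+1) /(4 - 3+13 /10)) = -22.50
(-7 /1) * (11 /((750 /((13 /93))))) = -1001 /69750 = -0.01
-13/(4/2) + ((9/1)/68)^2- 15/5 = -43847/4624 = -9.48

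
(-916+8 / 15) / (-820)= 3433 / 3075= 1.12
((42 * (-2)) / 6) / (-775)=14 / 775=0.02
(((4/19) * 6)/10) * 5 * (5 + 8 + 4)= 204/19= 10.74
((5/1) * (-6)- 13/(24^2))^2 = 299047849/331776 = 901.35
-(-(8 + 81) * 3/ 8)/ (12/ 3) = 267/ 32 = 8.34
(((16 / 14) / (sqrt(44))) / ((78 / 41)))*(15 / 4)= 205*sqrt(11) / 2002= 0.34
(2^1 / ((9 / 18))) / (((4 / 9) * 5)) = 9 / 5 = 1.80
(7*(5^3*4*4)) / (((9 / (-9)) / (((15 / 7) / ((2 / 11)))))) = -165000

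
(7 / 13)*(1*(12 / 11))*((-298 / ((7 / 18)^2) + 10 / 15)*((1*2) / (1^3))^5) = -37063424 / 1001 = -37026.40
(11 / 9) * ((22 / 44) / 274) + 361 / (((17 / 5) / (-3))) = -26706593 / 83844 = -318.53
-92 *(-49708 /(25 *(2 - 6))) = -1143284 /25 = -45731.36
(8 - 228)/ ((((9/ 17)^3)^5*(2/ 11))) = -3463531892326877109530/ 205891132094649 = -16822151.87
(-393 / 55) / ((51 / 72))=-10.09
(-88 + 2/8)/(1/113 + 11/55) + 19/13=-2569127/6136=-418.70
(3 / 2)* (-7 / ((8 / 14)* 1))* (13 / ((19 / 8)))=-1911 / 19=-100.58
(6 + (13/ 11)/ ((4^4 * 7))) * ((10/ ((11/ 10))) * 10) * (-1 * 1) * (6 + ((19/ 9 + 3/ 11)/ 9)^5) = -24914020386540651085625/ 7610127152590991952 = -3273.80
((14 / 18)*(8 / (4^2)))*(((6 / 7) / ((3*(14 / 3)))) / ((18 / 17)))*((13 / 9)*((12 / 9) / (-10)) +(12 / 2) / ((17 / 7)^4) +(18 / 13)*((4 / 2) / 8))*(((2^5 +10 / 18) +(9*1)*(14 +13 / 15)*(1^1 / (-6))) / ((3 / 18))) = 969483487 / 2148946200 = 0.45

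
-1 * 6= -6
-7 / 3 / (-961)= 7 / 2883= 0.00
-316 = -316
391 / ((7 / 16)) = 6256 / 7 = 893.71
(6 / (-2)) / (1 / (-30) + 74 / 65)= -1170 / 431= -2.71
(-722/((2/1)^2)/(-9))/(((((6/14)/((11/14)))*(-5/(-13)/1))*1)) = 51623/540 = 95.60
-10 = -10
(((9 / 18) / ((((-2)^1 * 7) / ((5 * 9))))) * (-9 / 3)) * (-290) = -19575 / 14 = -1398.21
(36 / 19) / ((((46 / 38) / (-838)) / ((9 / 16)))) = -33939 / 46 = -737.80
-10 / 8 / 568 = -0.00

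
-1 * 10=-10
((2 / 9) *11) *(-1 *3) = -22 / 3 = -7.33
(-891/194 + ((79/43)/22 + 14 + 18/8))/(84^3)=102605/5179781376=0.00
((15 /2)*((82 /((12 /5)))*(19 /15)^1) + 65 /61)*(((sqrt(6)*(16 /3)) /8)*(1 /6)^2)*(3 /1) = 238375*sqrt(6) /13176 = 44.32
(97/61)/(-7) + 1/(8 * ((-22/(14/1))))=-11525/37576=-0.31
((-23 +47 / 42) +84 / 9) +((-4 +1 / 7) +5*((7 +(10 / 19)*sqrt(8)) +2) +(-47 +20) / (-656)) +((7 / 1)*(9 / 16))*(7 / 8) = 100*sqrt(2) / 19 +3535661 / 110208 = 39.52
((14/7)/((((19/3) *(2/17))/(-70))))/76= -1785/722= -2.47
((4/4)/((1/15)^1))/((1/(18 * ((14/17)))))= 3780/17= 222.35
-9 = -9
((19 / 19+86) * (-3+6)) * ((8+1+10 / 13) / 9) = 3683 / 13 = 283.31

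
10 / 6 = 1.67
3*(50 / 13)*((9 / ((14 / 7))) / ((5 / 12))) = 1620 / 13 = 124.62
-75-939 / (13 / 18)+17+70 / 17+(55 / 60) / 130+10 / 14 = -251229371 / 185640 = -1353.31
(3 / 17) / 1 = 3 / 17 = 0.18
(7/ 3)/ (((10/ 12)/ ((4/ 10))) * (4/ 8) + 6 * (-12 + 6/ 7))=-0.04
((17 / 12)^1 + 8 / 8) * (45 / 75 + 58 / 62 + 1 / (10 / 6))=9599 / 1860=5.16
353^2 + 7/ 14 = 249219/ 2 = 124609.50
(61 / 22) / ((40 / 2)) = 61 / 440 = 0.14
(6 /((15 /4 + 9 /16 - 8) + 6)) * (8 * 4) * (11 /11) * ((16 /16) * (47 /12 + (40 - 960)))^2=69677001.23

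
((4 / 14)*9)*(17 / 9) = 34 / 7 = 4.86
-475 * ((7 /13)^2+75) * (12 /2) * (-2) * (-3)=-217580400 /169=-1287457.99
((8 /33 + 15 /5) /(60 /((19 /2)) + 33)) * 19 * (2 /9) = 77254 /221859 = 0.35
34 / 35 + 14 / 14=1.97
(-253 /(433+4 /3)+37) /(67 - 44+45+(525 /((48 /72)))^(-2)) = 29427654375 /54948325678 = 0.54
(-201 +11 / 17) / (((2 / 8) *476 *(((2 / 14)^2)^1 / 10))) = -238420 / 289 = -824.98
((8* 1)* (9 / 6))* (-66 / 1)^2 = 52272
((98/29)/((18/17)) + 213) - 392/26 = 682382/3393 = 201.11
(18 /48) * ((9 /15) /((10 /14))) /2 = 0.16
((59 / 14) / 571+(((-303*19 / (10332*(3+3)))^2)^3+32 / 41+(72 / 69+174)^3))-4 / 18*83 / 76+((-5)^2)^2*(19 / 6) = 55138843876099598143065556529901982158119 / 10276839554853050858474114626879488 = 5365350.27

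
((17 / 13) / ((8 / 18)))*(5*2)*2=765 / 13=58.85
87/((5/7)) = 609/5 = 121.80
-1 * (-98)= 98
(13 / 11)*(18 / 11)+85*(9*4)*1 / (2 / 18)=3332574 / 121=27541.93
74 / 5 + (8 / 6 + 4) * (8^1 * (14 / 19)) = 13178 / 285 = 46.24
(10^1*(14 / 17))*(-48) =-6720 / 17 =-395.29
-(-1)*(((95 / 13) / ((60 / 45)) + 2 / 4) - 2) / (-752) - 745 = -29132687 / 39104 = -745.01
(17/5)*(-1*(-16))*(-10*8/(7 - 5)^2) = -1088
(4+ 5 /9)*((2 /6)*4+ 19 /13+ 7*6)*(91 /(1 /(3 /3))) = 501389 /27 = 18569.96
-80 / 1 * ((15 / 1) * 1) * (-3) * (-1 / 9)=-400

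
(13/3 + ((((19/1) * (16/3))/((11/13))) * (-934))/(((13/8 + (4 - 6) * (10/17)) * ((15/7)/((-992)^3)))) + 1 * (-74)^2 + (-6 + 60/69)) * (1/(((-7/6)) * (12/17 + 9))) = -2682517291285526654266/267376725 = -10032725515975.73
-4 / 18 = -2 / 9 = -0.22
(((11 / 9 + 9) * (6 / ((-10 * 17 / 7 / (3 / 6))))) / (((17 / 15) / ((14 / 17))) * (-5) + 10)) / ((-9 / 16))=72128 / 100215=0.72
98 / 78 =1.26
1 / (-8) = -1 / 8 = -0.12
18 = 18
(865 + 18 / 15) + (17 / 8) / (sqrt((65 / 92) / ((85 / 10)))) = 17 * sqrt(50830) / 520 + 4331 / 5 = 873.57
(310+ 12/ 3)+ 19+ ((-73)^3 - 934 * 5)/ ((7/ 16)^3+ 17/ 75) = -120908892519/ 95357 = -1267960.32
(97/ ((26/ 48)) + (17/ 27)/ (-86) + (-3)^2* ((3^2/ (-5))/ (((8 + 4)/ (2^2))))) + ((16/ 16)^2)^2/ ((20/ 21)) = 52740859/ 301860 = 174.72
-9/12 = -3/4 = -0.75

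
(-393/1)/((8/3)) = -1179/8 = -147.38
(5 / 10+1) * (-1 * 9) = -27 / 2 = -13.50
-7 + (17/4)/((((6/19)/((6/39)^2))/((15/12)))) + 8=5671/4056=1.40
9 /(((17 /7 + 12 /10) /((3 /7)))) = 1.06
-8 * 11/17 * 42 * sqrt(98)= -2152.27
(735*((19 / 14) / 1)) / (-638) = -1995 / 1276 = -1.56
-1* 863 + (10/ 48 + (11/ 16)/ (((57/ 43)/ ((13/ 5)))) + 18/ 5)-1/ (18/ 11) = -2348731/ 2736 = -858.45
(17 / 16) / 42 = 17 / 672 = 0.03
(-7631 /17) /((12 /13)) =-99203 /204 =-486.29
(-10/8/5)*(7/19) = -7/76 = -0.09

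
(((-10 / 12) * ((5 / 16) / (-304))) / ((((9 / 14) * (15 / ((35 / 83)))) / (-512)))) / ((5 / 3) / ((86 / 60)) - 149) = 105350 / 812024109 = 0.00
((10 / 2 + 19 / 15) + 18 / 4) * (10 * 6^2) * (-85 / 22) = -164730 / 11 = -14975.45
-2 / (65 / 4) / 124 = -2 / 2015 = -0.00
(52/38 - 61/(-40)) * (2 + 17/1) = 2199/40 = 54.98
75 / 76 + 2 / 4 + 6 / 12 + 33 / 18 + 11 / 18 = 3031 / 684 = 4.43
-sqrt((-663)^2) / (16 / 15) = -9945 / 16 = -621.56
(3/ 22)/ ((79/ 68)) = 102/ 869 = 0.12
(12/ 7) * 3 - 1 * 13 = -55/ 7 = -7.86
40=40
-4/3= -1.33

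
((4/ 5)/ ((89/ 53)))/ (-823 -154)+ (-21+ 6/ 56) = -254343461/ 12173420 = -20.89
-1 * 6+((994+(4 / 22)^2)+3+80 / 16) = 120520 / 121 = 996.03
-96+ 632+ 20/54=14482/27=536.37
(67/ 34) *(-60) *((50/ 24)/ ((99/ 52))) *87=-11256.24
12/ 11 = 1.09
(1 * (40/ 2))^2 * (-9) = -3600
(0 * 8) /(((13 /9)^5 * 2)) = 0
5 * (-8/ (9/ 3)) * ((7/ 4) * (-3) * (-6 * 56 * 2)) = -47040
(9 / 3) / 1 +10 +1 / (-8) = 103 / 8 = 12.88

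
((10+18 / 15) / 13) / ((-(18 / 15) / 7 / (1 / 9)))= -196 / 351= -0.56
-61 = -61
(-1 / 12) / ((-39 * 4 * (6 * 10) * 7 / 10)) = 1 / 78624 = 0.00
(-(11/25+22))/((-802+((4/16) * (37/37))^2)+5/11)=98736/3526525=0.03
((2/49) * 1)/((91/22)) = 44/4459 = 0.01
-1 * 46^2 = -2116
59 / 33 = 1.79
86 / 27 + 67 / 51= 2065 / 459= 4.50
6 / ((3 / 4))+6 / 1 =14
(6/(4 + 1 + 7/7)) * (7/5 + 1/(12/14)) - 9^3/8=-10627/120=-88.56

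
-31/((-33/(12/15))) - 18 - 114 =-131.25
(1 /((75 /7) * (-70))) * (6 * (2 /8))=-1 /500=-0.00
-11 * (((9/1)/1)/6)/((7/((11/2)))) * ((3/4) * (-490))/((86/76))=724185/172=4210.38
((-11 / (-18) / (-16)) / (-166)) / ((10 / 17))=187 / 478080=0.00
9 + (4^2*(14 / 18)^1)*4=529 / 9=58.78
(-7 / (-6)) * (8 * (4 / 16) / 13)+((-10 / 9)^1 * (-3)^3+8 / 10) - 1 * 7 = 4676 / 195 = 23.98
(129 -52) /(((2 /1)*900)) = 77 /1800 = 0.04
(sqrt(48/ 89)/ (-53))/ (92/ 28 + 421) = -14*sqrt(267)/ 7004745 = -0.00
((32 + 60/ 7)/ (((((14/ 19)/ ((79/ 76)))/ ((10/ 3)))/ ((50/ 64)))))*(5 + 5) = 3505625/ 2352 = 1490.49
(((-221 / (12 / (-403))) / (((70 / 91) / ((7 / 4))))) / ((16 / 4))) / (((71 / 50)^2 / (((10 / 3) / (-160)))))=-1013091625 / 23228928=-43.61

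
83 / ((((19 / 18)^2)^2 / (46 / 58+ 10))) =2727171504 / 3779309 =721.61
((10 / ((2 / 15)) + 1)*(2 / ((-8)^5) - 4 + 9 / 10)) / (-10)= 4825183 / 204800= 23.56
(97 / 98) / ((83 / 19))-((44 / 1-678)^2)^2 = -1314199203361581 / 8134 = -161568625935.77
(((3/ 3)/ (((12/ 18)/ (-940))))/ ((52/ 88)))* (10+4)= -434280/ 13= -33406.15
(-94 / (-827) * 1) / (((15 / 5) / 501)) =15698 / 827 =18.98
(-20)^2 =400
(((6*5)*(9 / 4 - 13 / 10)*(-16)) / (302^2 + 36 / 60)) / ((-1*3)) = 760 / 456023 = 0.00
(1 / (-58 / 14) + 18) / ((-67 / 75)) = -38625 / 1943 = -19.88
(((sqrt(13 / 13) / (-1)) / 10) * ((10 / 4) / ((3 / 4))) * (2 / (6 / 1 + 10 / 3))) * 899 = -899 / 14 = -64.21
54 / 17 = 3.18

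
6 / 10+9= 48 / 5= 9.60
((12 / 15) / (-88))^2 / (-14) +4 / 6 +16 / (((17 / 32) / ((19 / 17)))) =5041681933 / 146869800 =34.33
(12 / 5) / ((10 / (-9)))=-54 / 25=-2.16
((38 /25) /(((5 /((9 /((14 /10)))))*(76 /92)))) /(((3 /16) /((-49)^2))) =757344 /25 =30293.76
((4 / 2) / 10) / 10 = 1 / 50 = 0.02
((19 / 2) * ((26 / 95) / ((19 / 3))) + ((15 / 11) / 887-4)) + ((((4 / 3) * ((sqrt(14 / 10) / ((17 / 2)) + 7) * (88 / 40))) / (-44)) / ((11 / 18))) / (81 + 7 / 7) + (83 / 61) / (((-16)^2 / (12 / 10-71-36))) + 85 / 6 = 17816499332297 / 1780388670720-6 * sqrt(35) / 191675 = 10.01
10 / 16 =0.62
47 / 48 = 0.98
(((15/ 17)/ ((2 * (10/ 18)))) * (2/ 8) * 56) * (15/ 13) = 2835/ 221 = 12.83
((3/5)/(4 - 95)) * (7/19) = -3/1235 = -0.00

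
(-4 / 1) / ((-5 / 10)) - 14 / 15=106 / 15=7.07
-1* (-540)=540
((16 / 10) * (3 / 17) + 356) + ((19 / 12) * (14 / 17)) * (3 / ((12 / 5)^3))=104744629 / 293760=356.57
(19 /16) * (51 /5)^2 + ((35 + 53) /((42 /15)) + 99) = 711133 /2800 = 253.98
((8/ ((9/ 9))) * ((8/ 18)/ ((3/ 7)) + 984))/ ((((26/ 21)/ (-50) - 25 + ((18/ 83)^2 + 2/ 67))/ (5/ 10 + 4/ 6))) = -3759442174075/ 10201586418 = -368.52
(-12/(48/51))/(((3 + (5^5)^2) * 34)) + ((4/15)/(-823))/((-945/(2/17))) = 0.00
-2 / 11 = -0.18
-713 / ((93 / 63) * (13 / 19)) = -9177 / 13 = -705.92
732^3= 392223168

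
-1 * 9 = -9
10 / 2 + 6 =11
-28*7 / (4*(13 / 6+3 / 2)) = -147 / 11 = -13.36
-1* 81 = -81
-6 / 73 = -0.08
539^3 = 156590819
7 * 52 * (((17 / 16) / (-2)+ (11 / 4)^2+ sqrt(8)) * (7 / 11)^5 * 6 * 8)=587303808 * sqrt(2) / 161051+ 2064739950 / 161051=17977.62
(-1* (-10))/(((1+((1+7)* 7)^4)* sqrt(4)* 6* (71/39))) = 65/1396498574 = 0.00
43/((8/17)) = 731/8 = 91.38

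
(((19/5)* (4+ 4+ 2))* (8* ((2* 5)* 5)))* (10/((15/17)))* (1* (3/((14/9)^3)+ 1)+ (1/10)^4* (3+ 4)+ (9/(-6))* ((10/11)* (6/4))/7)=73389038012/282975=259348.13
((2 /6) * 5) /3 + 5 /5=14 /9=1.56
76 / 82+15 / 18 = 433 / 246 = 1.76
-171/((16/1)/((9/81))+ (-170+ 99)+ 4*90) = -171/433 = -0.39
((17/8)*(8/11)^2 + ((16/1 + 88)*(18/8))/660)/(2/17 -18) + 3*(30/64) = 243431/183920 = 1.32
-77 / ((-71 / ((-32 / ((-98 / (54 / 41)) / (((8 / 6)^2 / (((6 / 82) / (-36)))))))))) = -202752 / 497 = -407.95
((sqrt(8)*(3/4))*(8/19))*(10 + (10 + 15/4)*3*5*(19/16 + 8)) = 365745*sqrt(2)/304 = 1701.45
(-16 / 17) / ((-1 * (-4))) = -4 / 17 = -0.24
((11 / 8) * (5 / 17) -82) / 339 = -3699 / 15368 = -0.24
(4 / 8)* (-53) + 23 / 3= -113 / 6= -18.83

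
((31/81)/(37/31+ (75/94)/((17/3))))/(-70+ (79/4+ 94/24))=-1535678/248077053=-0.01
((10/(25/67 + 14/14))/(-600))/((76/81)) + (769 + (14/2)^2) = 114387311/139840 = 817.99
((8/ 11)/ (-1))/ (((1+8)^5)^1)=-8/ 649539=-0.00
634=634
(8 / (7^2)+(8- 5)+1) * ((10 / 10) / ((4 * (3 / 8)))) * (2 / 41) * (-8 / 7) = -2176 / 14063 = -0.15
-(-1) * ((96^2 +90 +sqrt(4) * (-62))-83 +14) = 9113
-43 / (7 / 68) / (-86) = 4.86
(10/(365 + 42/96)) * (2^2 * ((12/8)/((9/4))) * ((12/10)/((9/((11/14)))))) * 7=2816/52623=0.05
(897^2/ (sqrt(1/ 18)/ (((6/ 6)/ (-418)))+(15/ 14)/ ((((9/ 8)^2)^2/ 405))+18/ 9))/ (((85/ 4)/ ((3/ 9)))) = 1334880124578 * sqrt(2)/ 98325888005+307589146956/ 5783875765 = 72.38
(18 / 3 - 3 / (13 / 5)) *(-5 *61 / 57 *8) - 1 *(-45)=-40125 / 247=-162.45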